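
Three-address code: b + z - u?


Break into single-operator statements:
t1 = b + z
t2 = t1 - u


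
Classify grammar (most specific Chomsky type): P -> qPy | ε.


Single nonterminal LHS, but q^n y^n is not regular
Classification: Type 2 (Context-Free)


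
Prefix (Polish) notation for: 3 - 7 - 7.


left-to-right (same/higher precedence on left): tree is (- (- 3 7) 7)
Prefix: - - 3 7 7


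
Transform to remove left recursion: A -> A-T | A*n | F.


Left-recursive alternatives: A-T, A*n; non-recursive: F
Introduce A': A -> FA', A' -> -TA' | *nA' | ε


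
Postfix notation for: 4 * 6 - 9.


Left to right (same or higher precedence on left)
Postfix: 4 6 * 9 -


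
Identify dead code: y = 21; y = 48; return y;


first assignment to y is overwritten before any read
Dead: 'y = 21'


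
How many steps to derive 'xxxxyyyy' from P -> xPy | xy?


Derivation: P => xPy => xxPyy => xxxPyyy => xxxxyyyy
Steps: 4


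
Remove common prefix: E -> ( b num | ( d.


Common prefix: '('
Factored: E -> ( E', E' -> b num | d


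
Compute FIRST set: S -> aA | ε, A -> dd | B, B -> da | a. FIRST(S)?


Per alternative of S: FIRST(aA) = {a}; FIRST(ε) = {ε}
FIRST(S) = {a, ε}


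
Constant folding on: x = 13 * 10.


13 * 10 = 130 at compile time
Optimized: x = 130


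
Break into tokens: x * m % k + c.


Scan left to right, longest-match per lexeme
Tokens: ID(x), OP(*), ID(m), OP(%), ID(k), OP(+), ID(c)


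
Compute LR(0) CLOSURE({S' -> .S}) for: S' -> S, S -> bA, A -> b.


Start: S' -> .S
For each item with dot before a nonterminal B, add B -> .γ for every B-production
Closure: [S' -> .S, S -> .bA]


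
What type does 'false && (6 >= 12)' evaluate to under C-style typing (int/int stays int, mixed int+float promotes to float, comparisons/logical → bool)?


Operand types: bool && bool
Rule: logical operators take bool operands and yield bool
Result type: bool


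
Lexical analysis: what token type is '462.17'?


Pattern: digits with a decimal point
Type: FLOAT_LITERAL


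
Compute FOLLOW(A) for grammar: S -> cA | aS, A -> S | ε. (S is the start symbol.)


$ ∈ FOLLOW(S). For each A -> αBβ: add FIRST(β)\{ε} to FOLLOW(B); if β nullable, add FOLLOW(A).
FOLLOW(A) = {$}


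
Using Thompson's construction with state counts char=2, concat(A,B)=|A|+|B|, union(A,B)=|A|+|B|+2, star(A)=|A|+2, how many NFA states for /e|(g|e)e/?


Syntax tree has 4 char leaf(s), 2 union(s), 0 star(s)
chars contribute 4×2 = 8; each union adds +2; each star adds +2
Total: 8 + 4 + 0 = 12 states


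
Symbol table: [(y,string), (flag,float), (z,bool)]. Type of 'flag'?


Lookup 'flag' → type float


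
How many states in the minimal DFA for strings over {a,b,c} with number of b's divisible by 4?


Track (count of b) mod 4: states 0..3, accept at 0
Minimal DFA: 4 states


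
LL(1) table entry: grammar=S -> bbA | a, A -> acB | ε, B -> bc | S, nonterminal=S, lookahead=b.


For [S, b]: 'b' ∈ FIRST(bbA)
Entry: S -> bbA


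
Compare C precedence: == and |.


'==' is equality (level 6); '|' is bitwise OR (level 3)
Higher level binds tighter
'==' has higher precedence than '|'


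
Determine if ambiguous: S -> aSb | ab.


balanced a^n…b^n: each string has a unique parse
Unambiguous


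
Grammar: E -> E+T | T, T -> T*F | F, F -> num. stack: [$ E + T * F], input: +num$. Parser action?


handle 'T*F' on top
Action: reduce (T -> T*F)


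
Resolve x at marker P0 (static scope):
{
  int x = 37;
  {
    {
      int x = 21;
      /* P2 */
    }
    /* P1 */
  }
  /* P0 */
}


x declared in the same block as P0
x = 37


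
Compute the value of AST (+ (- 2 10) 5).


Evaluate inner: (- 2 10) = -8
Evaluate root: (+ -8 5) = -3
Result: -3


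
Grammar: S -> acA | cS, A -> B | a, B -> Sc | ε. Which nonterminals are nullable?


A nonterminal is nullable iff some alternative derives ε (directly, or every symbol in it is nullable)
Nullable: {A, B}


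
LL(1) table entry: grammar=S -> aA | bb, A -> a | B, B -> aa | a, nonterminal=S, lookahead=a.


For [S, a]: 'a' ∈ FIRST(aA)
Entry: S -> aA


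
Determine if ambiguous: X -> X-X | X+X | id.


'id-id+id' has two parse trees (no precedence encoded between - and +)
Ambiguous


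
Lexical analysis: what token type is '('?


Pattern: delimiter/punctuation
Type: PUNCTUATION


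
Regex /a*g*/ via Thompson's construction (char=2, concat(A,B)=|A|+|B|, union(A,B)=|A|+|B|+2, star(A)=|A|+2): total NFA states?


Syntax tree has 2 char leaf(s), 0 union(s), 2 star(s)
chars contribute 2×2 = 4; each union adds +2; each star adds +2
Total: 4 + 0 + 4 = 8 states


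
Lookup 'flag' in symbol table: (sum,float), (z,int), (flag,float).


Lookup 'flag' → type float


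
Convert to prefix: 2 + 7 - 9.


left-to-right (same/higher precedence on left): tree is (- (+ 2 7) 9)
Prefix: - + 2 7 9


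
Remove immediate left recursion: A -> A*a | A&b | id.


Left-recursive alternatives: A*a, A&b; non-recursive: id
Introduce A': A -> idA', A' -> *aA' | &bA' | ε


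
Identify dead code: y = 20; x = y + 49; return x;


y is read by x's definition; x is returned
No dead code


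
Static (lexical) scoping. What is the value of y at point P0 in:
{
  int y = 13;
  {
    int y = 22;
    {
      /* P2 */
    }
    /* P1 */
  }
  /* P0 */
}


y declared in the same block as P0
y = 13


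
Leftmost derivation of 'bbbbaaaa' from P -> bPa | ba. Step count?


Derivation: P => bPa => bbPaa => bbbPaaa => bbbbaaaa
Steps: 4


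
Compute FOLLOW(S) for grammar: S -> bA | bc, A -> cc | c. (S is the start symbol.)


$ ∈ FOLLOW(S). For each A -> αBβ: add FIRST(β)\{ε} to FOLLOW(B); if β nullable, add FOLLOW(A).
FOLLOW(S) = {$}


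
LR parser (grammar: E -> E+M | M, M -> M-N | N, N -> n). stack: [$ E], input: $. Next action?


start symbol E on stack, input exhausted
Action: accept


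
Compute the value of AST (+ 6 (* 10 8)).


Evaluate inner: (* 10 8) = 80
Evaluate root: (+ 6 80) = 86
Result: 86


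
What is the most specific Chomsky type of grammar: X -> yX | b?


Right-linear: every RHS is a terminal or a terminal followed by one nonterminal
Classification: Type 3 (Regular)


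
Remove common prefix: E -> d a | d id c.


Common prefix: 'd'
Factored: E -> d E', E' -> a | id c


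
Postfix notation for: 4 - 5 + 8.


Left to right (same or higher precedence on left)
Postfix: 4 5 - 8 +


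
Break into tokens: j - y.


Scan left to right, longest-match per lexeme
Tokens: ID(j), OP(-), ID(y)


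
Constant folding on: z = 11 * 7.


11 * 7 = 77 at compile time
Optimized: z = 77


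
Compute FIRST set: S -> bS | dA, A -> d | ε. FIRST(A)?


Per alternative of A: FIRST(d) = {d}; FIRST(ε) = {ε}
FIRST(A) = {d, ε}


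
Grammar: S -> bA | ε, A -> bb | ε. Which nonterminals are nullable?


A nonterminal is nullable iff some alternative derives ε (directly, or every symbol in it is nullable)
Nullable: {A, S}


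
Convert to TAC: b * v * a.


Break into single-operator statements:
t1 = b * v
t2 = t1 * a


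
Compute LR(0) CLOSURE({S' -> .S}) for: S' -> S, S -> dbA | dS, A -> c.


Start: S' -> .S
For each item with dot before a nonterminal B, add B -> .γ for every B-production
Closure: [S' -> .S, S -> .dbA, S -> .dS]


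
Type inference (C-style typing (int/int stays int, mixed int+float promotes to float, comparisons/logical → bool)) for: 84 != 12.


Operand types: int != int
Rule: comparison yields bool
Result type: bool


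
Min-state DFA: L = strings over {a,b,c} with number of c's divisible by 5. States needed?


Track (count of c) mod 5: states 0..4, accept at 0
Minimal DFA: 5 states


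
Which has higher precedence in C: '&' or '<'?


'<' is relational (level 7); '&' is bitwise AND (level 5)
Higher level binds tighter
'<' has higher precedence than '&'


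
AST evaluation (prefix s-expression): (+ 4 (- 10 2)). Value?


Evaluate inner: (- 10 2) = 8
Evaluate root: (+ 4 8) = 12
Result: 12


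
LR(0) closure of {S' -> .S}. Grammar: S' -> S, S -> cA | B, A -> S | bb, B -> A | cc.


Start: S' -> .S
For each item with dot before a nonterminal B, add B -> .γ for every B-production
Closure: [S' -> .S, S -> .cA, S -> .B, B -> .A, B -> .cc, A -> .S, A -> .bb]


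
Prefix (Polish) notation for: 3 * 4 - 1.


left-to-right (same/higher precedence on left): tree is (- (* 3 4) 1)
Prefix: - * 3 4 1


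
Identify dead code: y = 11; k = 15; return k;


y is assigned but never read
Dead: 'y = 11'


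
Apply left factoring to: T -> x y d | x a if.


Common prefix: 'x'
Factored: T -> x T', T' -> y d | a if


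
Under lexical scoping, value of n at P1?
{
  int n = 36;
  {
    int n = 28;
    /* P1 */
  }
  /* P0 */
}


n declared in the same block as P1
n = 28


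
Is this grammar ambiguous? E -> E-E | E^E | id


'id-id^id' has two parse trees (no precedence encoded between - and ^)
Ambiguous


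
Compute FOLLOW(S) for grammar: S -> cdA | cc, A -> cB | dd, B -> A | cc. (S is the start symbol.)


$ ∈ FOLLOW(S). For each A -> αBβ: add FIRST(β)\{ε} to FOLLOW(B); if β nullable, add FOLLOW(A).
FOLLOW(S) = {$}


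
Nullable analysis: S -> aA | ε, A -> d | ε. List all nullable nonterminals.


A nonterminal is nullable iff some alternative derives ε (directly, or every symbol in it is nullable)
Nullable: {A, S}


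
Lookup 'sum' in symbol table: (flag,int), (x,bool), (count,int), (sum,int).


Lookup 'sum' → type int


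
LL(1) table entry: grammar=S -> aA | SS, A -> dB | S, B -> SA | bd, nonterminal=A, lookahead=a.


For [A, a]: 'a' ∈ FIRST(S)
Entry: A -> S


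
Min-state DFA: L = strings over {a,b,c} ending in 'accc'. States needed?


Track the longest suffix of input matching a prefix of 'accc': 5 classes (prefixes of length 0..4)
Minimal DFA: 5 states


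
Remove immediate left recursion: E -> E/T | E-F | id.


Left-recursive alternatives: E/T, E-F; non-recursive: id
Introduce E': E -> idE', E' -> /TE' | -FE' | ε


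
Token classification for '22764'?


Pattern: digits only
Type: INTEGER_LITERAL


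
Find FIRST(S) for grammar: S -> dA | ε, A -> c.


Per alternative of S: FIRST(dA) = {d}; FIRST(ε) = {ε}
FIRST(S) = {d, ε}


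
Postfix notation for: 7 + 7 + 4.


Left to right (same or higher precedence on left)
Postfix: 7 7 + 4 +


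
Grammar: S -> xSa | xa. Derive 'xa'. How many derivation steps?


Derivation: S => xa
Steps: 1


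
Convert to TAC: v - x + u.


Break into single-operator statements:
t1 = v - x
t2 = t1 + u


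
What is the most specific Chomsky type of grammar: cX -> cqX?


LHS has context (more than one symbol) and |LHS| ≤ |RHS|
Classification: Type 1 (Context-Sensitive)


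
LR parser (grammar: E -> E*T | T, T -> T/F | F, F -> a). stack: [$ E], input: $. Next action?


start symbol E on stack, input exhausted
Action: accept


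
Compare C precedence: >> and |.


'>>' is shift (level 8); '|' is bitwise OR (level 3)
Higher level binds tighter
'>>' has higher precedence than '|'


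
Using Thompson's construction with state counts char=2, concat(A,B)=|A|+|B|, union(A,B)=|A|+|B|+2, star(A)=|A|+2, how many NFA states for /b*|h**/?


Syntax tree has 2 char leaf(s), 1 union(s), 3 star(s)
chars contribute 2×2 = 4; each union adds +2; each star adds +2
Total: 4 + 2 + 6 = 12 states


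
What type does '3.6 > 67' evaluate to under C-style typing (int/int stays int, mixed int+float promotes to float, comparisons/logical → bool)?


Operand types: float > int
Rule: comparison yields bool
Result type: bool


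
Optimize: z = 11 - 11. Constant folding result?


11 - 11 = 0 at compile time
Optimized: z = 0


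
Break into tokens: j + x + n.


Scan left to right, longest-match per lexeme
Tokens: ID(j), OP(+), ID(x), OP(+), ID(n)


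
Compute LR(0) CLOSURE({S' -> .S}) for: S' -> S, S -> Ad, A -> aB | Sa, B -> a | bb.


Start: S' -> .S
For each item with dot before a nonterminal B, add B -> .γ for every B-production
Closure: [S' -> .S, S -> .Ad, A -> .aB, A -> .Sa]


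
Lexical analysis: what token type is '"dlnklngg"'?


Pattern: double-quoted sequence
Type: STRING_LITERAL


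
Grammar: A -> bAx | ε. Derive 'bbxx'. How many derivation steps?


Derivation: A => bAx => bbAxx => bbxx
Steps: 3


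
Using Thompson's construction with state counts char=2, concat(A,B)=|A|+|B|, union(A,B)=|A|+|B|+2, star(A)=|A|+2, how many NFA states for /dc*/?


Syntax tree has 2 char leaf(s), 0 union(s), 1 star(s)
chars contribute 2×2 = 4; each union adds +2; each star adds +2
Total: 4 + 0 + 2 = 6 states


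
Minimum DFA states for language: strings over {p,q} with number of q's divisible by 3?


Track (count of q) mod 3: states 0..2, accept at 0
Minimal DFA: 3 states


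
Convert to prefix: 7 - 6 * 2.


'*' binds tighter: tree is (- 7 (* 6 2))
Prefix: - 7 * 6 2


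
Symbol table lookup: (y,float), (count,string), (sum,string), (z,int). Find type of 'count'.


Lookup 'count' → type string


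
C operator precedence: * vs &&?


'*' is multiplicative (level 10); '&&' is logical AND (level 2)
Higher level binds tighter
'*' has higher precedence than '&&'


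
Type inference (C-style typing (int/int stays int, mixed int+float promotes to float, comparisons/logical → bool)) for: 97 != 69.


Operand types: int != int
Rule: comparison yields bool
Result type: bool


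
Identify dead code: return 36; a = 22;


statement follows a return and is unreachable
Dead: 'a = 22'


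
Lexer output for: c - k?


Scan left to right, longest-match per lexeme
Tokens: ID(c), OP(-), ID(k)


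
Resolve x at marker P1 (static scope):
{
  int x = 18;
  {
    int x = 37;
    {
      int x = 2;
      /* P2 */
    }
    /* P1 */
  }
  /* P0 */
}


x declared in the same block as P1
x = 37


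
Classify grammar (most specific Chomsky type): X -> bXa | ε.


Single nonterminal LHS, but b^n a^n is not regular
Classification: Type 2 (Context-Free)


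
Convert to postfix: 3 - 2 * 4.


* has higher precedence, evaluate 2*4 first
Postfix: 3 2 4 * -


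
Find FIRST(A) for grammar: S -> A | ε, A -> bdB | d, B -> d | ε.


Per alternative of A: FIRST(bdB) = {b}; FIRST(d) = {d}
FIRST(A) = {b, d}


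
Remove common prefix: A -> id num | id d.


Common prefix: 'id'
Factored: A -> id A', A' -> num | d


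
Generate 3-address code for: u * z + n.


Break into single-operator statements:
t1 = u * z
t2 = t1 + n


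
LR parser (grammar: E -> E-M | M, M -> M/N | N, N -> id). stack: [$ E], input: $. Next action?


start symbol E on stack, input exhausted
Action: accept


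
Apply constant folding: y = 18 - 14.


18 - 14 = 4 at compile time
Optimized: y = 4


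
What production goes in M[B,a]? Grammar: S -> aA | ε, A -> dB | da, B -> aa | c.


For [B, a]: 'a' ∈ FIRST(aa)
Entry: B -> aa


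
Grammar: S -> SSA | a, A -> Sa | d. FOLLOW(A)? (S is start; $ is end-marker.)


$ ∈ FOLLOW(S). For each A -> αBβ: add FIRST(β)\{ε} to FOLLOW(B); if β nullable, add FOLLOW(A).
FOLLOW(A) = {$, a, d}


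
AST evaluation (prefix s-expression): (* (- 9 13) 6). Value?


Evaluate inner: (- 9 13) = -4
Evaluate root: (* -4 6) = -24
Result: -24


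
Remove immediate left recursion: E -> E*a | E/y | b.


Left-recursive alternatives: E*a, E/y; non-recursive: b
Introduce E': E -> bE', E' -> *aE' | /yE' | ε


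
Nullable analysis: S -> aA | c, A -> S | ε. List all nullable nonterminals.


A nonterminal is nullable iff some alternative derives ε (directly, or every symbol in it is nullable)
Nullable: {A}


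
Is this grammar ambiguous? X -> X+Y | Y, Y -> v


precedence layered via separate nonterminal Y: deterministic
Unambiguous


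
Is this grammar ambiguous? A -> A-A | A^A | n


'n-n^n' has two parse trees (no precedence encoded between - and ^)
Ambiguous


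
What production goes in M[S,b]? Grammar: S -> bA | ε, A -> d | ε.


For [S, b]: 'b' ∈ FIRST(bA)
Entry: S -> bA


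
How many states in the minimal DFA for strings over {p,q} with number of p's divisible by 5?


Track (count of p) mod 5: states 0..4, accept at 0
Minimal DFA: 5 states


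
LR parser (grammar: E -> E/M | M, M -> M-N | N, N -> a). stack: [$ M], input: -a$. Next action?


shift '-' to continue M -> M-N
Action: shift


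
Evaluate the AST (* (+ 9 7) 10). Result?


Evaluate inner: (+ 9 7) = 16
Evaluate root: (* 16 10) = 160
Result: 160


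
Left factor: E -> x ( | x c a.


Common prefix: 'x'
Factored: E -> x E', E' -> ( | c a


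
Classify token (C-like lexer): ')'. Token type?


Pattern: delimiter/punctuation
Type: PUNCTUATION


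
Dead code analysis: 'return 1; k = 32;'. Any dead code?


statement follows a return and is unreachable
Dead: 'k = 32'


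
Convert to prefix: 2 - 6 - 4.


left-to-right (same/higher precedence on left): tree is (- (- 2 6) 4)
Prefix: - - 2 6 4


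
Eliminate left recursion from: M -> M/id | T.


Left-recursive alternatives: M/id; non-recursive: T
Introduce M': M -> TM', M' -> /idM' | ε


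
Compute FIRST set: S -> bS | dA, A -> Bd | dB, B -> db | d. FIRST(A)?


Per alternative of A: FIRST(Bd) = {d}; FIRST(dB) = {d}
FIRST(A) = {d}


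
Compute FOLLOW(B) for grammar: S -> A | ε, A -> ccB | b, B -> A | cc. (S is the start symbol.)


$ ∈ FOLLOW(S). For each A -> αBβ: add FIRST(β)\{ε} to FOLLOW(B); if β nullable, add FOLLOW(A).
FOLLOW(B) = {$}


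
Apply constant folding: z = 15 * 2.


15 * 2 = 30 at compile time
Optimized: z = 30


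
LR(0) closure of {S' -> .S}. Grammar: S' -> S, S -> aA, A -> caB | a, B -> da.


Start: S' -> .S
For each item with dot before a nonterminal B, add B -> .γ for every B-production
Closure: [S' -> .S, S -> .aA]


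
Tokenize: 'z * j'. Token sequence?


Scan left to right, longest-match per lexeme
Tokens: ID(z), OP(*), ID(j)


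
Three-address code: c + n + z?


Break into single-operator statements:
t1 = c + n
t2 = t1 + z


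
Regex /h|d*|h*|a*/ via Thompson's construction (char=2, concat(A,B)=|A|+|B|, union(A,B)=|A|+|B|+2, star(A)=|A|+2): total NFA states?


Syntax tree has 4 char leaf(s), 3 union(s), 3 star(s)
chars contribute 4×2 = 8; each union adds +2; each star adds +2
Total: 8 + 6 + 6 = 20 states


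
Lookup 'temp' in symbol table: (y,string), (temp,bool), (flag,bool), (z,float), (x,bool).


Lookup 'temp' → type bool


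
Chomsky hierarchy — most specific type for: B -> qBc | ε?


Single nonterminal LHS, but q^n c^n is not regular
Classification: Type 2 (Context-Free)


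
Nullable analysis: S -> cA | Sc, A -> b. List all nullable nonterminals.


A nonterminal is nullable iff some alternative derives ε (directly, or every symbol in it is nullable)
Nullable: {}


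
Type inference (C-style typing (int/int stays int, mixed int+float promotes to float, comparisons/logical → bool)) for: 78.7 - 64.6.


Operand types: float - float
Rule: mixed int/float promotes to float; int/int stays int
Result type: float


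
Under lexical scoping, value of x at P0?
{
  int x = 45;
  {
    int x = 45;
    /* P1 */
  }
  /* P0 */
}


x declared in the same block as P0
x = 45


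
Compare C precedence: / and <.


'/' is multiplicative (level 10); '<' is relational (level 7)
Higher level binds tighter
'/' has higher precedence than '<'


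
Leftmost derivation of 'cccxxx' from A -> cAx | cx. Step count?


Derivation: A => cAx => ccAxx => cccxxx
Steps: 3


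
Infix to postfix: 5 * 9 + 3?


Left to right (same or higher precedence on left)
Postfix: 5 9 * 3 +


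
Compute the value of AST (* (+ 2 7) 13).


Evaluate inner: (+ 2 7) = 9
Evaluate root: (* 9 13) = 117
Result: 117


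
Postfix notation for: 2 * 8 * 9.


Left to right (same or higher precedence on left)
Postfix: 2 8 * 9 *


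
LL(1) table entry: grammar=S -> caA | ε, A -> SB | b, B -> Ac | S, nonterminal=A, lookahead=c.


For [A, c]: 'c' ∈ FIRST(SB)
Entry: A -> SB


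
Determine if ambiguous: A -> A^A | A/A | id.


'id^id/id' has two parse trees (no precedence encoded between ^ and /)
Ambiguous


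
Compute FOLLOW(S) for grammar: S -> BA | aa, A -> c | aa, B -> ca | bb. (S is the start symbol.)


$ ∈ FOLLOW(S). For each A -> αBβ: add FIRST(β)\{ε} to FOLLOW(B); if β nullable, add FOLLOW(A).
FOLLOW(S) = {$}


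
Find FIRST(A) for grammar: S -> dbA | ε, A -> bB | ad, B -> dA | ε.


Per alternative of A: FIRST(bB) = {b}; FIRST(ad) = {a}
FIRST(A) = {a, b}


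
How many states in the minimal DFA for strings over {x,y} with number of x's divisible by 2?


Track (count of x) mod 2: states 0..1, accept at 0
Minimal DFA: 2 states


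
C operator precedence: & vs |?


'&' is bitwise AND (level 5); '|' is bitwise OR (level 3)
Higher level binds tighter
'&' has higher precedence than '|'


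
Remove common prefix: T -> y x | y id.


Common prefix: 'y'
Factored: T -> y T', T' -> x | id


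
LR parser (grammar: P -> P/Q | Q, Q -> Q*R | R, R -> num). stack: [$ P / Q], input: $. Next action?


handle 'P/Q' on top; lookahead ∈ FOLLOW(P) = {/, $}
Action: reduce (P -> P/Q)


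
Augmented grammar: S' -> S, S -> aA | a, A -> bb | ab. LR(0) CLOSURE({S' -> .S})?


Start: S' -> .S
For each item with dot before a nonterminal B, add B -> .γ for every B-production
Closure: [S' -> .S, S -> .aA, S -> .a]


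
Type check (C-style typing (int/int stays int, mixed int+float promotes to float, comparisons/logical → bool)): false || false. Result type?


Operand types: bool || bool
Rule: logical operators take bool operands and yield bool
Result type: bool


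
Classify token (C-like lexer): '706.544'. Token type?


Pattern: digits with a decimal point
Type: FLOAT_LITERAL


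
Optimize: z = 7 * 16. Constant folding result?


7 * 16 = 112 at compile time
Optimized: z = 112


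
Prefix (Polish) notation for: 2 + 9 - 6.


left-to-right (same/higher precedence on left): tree is (- (+ 2 9) 6)
Prefix: - + 2 9 6


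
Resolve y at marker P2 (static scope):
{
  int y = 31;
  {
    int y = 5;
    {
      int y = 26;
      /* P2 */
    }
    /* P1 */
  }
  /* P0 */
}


y declared in the same block as P2
y = 26


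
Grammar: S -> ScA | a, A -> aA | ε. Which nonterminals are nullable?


A nonterminal is nullable iff some alternative derives ε (directly, or every symbol in it is nullable)
Nullable: {A}


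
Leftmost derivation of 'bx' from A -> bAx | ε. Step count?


Derivation: A => bAx => bx
Steps: 2


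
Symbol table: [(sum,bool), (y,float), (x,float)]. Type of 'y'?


Lookup 'y' → type float


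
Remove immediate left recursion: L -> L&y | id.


Left-recursive alternatives: L&y; non-recursive: id
Introduce L': L -> idL', L' -> &yL' | ε


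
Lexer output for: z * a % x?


Scan left to right, longest-match per lexeme
Tokens: ID(z), OP(*), ID(a), OP(%), ID(x)


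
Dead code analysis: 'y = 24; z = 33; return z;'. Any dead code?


y is assigned but never read
Dead: 'y = 24'


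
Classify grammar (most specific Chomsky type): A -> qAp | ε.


Single nonterminal LHS, but q^n p^n is not regular
Classification: Type 2 (Context-Free)


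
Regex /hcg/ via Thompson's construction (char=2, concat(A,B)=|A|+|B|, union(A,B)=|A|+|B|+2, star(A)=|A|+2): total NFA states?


Syntax tree has 3 char leaf(s), 0 union(s), 0 star(s)
chars contribute 3×2 = 6; each union adds +2; each star adds +2
Total: 6 + 0 + 0 = 6 states


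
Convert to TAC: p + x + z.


Break into single-operator statements:
t1 = p + x
t2 = t1 + z


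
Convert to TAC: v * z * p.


Break into single-operator statements:
t1 = v * z
t2 = t1 * p


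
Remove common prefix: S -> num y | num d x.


Common prefix: 'num'
Factored: S -> num S', S' -> y | d x


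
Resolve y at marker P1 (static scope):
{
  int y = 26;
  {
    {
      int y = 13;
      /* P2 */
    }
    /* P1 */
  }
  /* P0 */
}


P1's block does not declare y; resolves to the enclosing declaration at depth 0
y = 26


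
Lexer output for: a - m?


Scan left to right, longest-match per lexeme
Tokens: ID(a), OP(-), ID(m)


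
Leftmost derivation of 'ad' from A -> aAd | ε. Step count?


Derivation: A => aAd => ad
Steps: 2


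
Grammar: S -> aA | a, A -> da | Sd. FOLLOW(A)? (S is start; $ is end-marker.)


$ ∈ FOLLOW(S). For each A -> αBβ: add FIRST(β)\{ε} to FOLLOW(B); if β nullable, add FOLLOW(A).
FOLLOW(A) = {$, d}


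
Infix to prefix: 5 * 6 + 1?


left-to-right (same/higher precedence on left): tree is (+ (* 5 6) 1)
Prefix: + * 5 6 1


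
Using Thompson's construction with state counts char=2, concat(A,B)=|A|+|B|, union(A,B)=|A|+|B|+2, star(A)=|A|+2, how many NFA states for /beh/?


Syntax tree has 3 char leaf(s), 0 union(s), 0 star(s)
chars contribute 3×2 = 6; each union adds +2; each star adds +2
Total: 6 + 0 + 0 = 6 states


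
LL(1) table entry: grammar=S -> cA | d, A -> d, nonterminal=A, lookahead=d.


For [A, d]: 'd' ∈ FIRST(d)
Entry: A -> d


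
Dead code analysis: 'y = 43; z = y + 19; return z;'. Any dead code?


y is read by z's definition; z is returned
No dead code


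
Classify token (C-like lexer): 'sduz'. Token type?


Pattern: letter/underscore followed by alphanumerics, not a keyword
Type: IDENTIFIER


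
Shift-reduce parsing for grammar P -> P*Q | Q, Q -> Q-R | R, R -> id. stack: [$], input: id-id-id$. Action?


no handle on stack; shift 'id'
Action: shift


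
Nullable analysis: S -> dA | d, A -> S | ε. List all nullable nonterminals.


A nonterminal is nullable iff some alternative derives ε (directly, or every symbol in it is nullable)
Nullable: {A}


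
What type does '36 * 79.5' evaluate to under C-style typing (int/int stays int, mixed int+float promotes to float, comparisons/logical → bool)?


Operand types: int * float
Rule: mixed int/float promotes to float; int/int stays int
Result type: float


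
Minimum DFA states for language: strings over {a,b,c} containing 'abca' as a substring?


KMP-style automaton: 4 progress states + 1 absorbing accept = 5
Minimal DFA: 5 states


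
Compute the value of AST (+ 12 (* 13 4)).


Evaluate inner: (* 13 4) = 52
Evaluate root: (+ 12 52) = 64
Result: 64


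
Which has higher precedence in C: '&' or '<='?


'<=' is relational (level 7); '&' is bitwise AND (level 5)
Higher level binds tighter
'<=' has higher precedence than '&'


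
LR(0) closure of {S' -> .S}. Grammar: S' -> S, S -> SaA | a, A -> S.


Start: S' -> .S
For each item with dot before a nonterminal B, add B -> .γ for every B-production
Closure: [S' -> .S, S -> .SaA, S -> .a]


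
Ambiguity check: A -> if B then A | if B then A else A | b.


dangling else: 'if B then if B then b else b' parses two ways
Ambiguous


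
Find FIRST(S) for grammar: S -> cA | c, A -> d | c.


Per alternative of S: FIRST(cA) = {c}; FIRST(c) = {c}
FIRST(S) = {c}


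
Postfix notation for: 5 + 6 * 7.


* has higher precedence, evaluate 6*7 first
Postfix: 5 6 7 * +


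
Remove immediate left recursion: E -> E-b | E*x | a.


Left-recursive alternatives: E-b, E*x; non-recursive: a
Introduce E': E -> aE', E' -> -bE' | *xE' | ε


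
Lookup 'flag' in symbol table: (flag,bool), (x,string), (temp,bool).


Lookup 'flag' → type bool


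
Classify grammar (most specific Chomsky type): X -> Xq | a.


Left-linear: every RHS is a terminal or one nonterminal followed by a terminal
Classification: Type 3 (Regular)


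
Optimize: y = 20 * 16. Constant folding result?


20 * 16 = 320 at compile time
Optimized: y = 320


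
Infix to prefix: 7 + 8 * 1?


'*' binds tighter: tree is (+ 7 (* 8 1))
Prefix: + 7 * 8 1


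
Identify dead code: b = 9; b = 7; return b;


first assignment to b is overwritten before any read
Dead: 'b = 9'


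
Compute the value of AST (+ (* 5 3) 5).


Evaluate inner: (* 5 3) = 15
Evaluate root: (+ 15 5) = 20
Result: 20


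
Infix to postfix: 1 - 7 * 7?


* has higher precedence, evaluate 7*7 first
Postfix: 1 7 7 * -


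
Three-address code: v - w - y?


Break into single-operator statements:
t1 = v - w
t2 = t1 - y


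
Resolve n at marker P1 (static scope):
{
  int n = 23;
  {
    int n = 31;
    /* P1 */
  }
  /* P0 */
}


n declared in the same block as P1
n = 31


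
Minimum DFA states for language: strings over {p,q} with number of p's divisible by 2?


Track (count of p) mod 2: states 0..1, accept at 0
Minimal DFA: 2 states


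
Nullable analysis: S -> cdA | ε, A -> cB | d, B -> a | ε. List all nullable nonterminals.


A nonterminal is nullable iff some alternative derives ε (directly, or every symbol in it is nullable)
Nullable: {B, S}


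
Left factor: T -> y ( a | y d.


Common prefix: 'y'
Factored: T -> y T', T' -> ( a | d


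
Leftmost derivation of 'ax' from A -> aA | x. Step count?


Derivation: A => aA => ax
Steps: 2


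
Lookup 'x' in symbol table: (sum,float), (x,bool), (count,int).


Lookup 'x' → type bool


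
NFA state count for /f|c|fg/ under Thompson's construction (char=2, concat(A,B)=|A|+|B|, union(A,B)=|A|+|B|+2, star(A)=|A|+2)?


Syntax tree has 4 char leaf(s), 2 union(s), 0 star(s)
chars contribute 4×2 = 8; each union adds +2; each star adds +2
Total: 8 + 4 + 0 = 12 states


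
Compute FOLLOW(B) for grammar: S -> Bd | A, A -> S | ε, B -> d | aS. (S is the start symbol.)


$ ∈ FOLLOW(S). For each A -> αBβ: add FIRST(β)\{ε} to FOLLOW(B); if β nullable, add FOLLOW(A).
FOLLOW(B) = {d}


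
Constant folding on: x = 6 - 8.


6 - 8 = -2 at compile time
Optimized: x = -2


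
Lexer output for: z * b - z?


Scan left to right, longest-match per lexeme
Tokens: ID(z), OP(*), ID(b), OP(-), ID(z)


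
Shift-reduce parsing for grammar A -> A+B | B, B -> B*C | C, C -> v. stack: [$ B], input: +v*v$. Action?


lookahead ∉ {*} so B won't extend; reduce A -> B
Action: reduce (A -> B)


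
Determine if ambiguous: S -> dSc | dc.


balanced d^n…c^n: each string has a unique parse
Unambiguous


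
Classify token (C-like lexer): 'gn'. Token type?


Pattern: letter/underscore followed by alphanumerics, not a keyword
Type: IDENTIFIER


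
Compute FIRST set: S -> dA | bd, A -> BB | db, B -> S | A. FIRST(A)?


Per alternative of A: FIRST(BB) = {b, d}; FIRST(db) = {d}
FIRST(A) = {b, d}


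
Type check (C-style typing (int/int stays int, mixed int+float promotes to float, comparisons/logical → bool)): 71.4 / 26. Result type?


Operand types: float / int
Rule: mixed int/float promotes to float; int/int stays int
Result type: float


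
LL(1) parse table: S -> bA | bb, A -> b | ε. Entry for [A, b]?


For [A, b]: 'b' ∈ FIRST(b)
Entry: A -> b


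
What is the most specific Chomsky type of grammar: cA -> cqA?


LHS has context (more than one symbol) and |LHS| ≤ |RHS|
Classification: Type 1 (Context-Sensitive)


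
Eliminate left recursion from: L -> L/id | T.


Left-recursive alternatives: L/id; non-recursive: T
Introduce L': L -> TL', L' -> /idL' | ε


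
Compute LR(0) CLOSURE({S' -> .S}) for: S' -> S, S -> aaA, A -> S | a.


Start: S' -> .S
For each item with dot before a nonterminal B, add B -> .γ for every B-production
Closure: [S' -> .S, S -> .aaA]


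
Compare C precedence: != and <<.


'<<' is shift (level 8); '!=' is equality (level 6)
Higher level binds tighter
'<<' has higher precedence than '!='


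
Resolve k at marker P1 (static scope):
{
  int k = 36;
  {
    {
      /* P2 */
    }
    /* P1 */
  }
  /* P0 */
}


P1's block does not declare k; resolves to the enclosing declaration at depth 0
k = 36


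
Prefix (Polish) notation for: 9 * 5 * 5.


left-to-right (same/higher precedence on left): tree is (* (* 9 5) 5)
Prefix: * * 9 5 5


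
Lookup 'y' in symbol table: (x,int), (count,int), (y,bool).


Lookup 'y' → type bool


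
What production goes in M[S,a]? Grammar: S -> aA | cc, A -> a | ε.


For [S, a]: 'a' ∈ FIRST(aA)
Entry: S -> aA


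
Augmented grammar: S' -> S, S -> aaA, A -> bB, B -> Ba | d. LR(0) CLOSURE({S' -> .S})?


Start: S' -> .S
For each item with dot before a nonterminal B, add B -> .γ for every B-production
Closure: [S' -> .S, S -> .aaA]


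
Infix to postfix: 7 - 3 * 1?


* has higher precedence, evaluate 3*1 first
Postfix: 7 3 1 * -


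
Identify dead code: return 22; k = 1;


statement follows a return and is unreachable
Dead: 'k = 1'


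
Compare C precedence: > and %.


'%' is multiplicative (level 10); '>' is relational (level 7)
Higher level binds tighter
'%' has higher precedence than '>'


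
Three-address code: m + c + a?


Break into single-operator statements:
t1 = m + c
t2 = t1 + a


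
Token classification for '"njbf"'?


Pattern: double-quoted sequence
Type: STRING_LITERAL


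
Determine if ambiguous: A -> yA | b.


right-linear, alternatives start with distinct terminals 'y' vs 'b': unique leftmost derivation
Unambiguous


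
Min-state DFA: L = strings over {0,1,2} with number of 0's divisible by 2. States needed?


Track (count of 0) mod 2: states 0..1, accept at 0
Minimal DFA: 2 states


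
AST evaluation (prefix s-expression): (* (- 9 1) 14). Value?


Evaluate inner: (- 9 1) = 8
Evaluate root: (* 8 14) = 112
Result: 112


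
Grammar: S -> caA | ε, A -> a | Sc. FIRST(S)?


Per alternative of S: FIRST(caA) = {c}; FIRST(ε) = {ε}
FIRST(S) = {c, ε}


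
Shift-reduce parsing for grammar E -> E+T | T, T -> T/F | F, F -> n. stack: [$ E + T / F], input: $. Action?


handle 'T/F' on top
Action: reduce (T -> T/F)


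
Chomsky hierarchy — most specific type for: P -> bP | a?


Right-linear: every RHS is a terminal or a terminal followed by one nonterminal
Classification: Type 3 (Regular)


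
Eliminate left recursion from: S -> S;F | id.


Left-recursive alternatives: S;F; non-recursive: id
Introduce S': S -> idS', S' -> ;FS' | ε


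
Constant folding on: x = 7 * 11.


7 * 11 = 77 at compile time
Optimized: x = 77


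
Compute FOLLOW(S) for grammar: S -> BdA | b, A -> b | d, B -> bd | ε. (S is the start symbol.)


$ ∈ FOLLOW(S). For each A -> αBβ: add FIRST(β)\{ε} to FOLLOW(B); if β nullable, add FOLLOW(A).
FOLLOW(S) = {$}


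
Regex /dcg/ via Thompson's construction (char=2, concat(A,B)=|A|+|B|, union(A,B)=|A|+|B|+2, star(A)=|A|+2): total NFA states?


Syntax tree has 3 char leaf(s), 0 union(s), 0 star(s)
chars contribute 3×2 = 6; each union adds +2; each star adds +2
Total: 6 + 0 + 0 = 6 states


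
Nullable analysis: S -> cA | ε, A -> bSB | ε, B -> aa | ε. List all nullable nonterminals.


A nonterminal is nullable iff some alternative derives ε (directly, or every symbol in it is nullable)
Nullable: {A, B, S}


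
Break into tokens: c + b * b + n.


Scan left to right, longest-match per lexeme
Tokens: ID(c), OP(+), ID(b), OP(*), ID(b), OP(+), ID(n)


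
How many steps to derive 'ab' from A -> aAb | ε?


Derivation: A => aAb => ab
Steps: 2


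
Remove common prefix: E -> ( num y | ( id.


Common prefix: '('
Factored: E -> ( E', E' -> num y | id


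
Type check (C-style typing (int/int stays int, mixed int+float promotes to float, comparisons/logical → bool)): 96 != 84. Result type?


Operand types: int != int
Rule: comparison yields bool
Result type: bool


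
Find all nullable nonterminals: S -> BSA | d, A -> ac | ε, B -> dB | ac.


A nonterminal is nullable iff some alternative derives ε (directly, or every symbol in it is nullable)
Nullable: {A}


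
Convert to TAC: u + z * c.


Break into single-operator statements:
t1 = z * c
t2 = u + t1


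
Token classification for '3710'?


Pattern: digits only
Type: INTEGER_LITERAL


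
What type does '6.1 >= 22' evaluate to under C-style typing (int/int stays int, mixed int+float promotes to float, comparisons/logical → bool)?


Operand types: float >= int
Rule: comparison yields bool
Result type: bool


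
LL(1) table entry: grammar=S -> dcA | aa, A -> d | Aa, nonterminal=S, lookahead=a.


For [S, a]: 'a' ∈ FIRST(aa)
Entry: S -> aa


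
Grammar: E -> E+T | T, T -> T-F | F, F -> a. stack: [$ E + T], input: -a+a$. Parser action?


'-' can extend T; shift to build T -> T-F
Action: shift


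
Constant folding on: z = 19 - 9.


19 - 9 = 10 at compile time
Optimized: z = 10


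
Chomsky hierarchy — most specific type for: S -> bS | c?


Right-linear: every RHS is a terminal or a terminal followed by one nonterminal
Classification: Type 3 (Regular)


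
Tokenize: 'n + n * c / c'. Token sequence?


Scan left to right, longest-match per lexeme
Tokens: ID(n), OP(+), ID(n), OP(*), ID(c), OP(/), ID(c)


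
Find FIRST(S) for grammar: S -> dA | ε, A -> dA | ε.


Per alternative of S: FIRST(dA) = {d}; FIRST(ε) = {ε}
FIRST(S) = {d, ε}


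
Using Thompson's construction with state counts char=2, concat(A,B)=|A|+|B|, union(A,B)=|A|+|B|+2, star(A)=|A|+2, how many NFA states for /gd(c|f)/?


Syntax tree has 4 char leaf(s), 1 union(s), 0 star(s)
chars contribute 4×2 = 8; each union adds +2; each star adds +2
Total: 8 + 2 + 0 = 10 states


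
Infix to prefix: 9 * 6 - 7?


left-to-right (same/higher precedence on left): tree is (- (* 9 6) 7)
Prefix: - * 9 6 7


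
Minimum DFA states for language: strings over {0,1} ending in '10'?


Track the longest suffix of input matching a prefix of '10': 3 classes (prefixes of length 0..2)
Minimal DFA: 3 states


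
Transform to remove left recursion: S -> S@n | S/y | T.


Left-recursive alternatives: S@n, S/y; non-recursive: T
Introduce S': S -> TS', S' -> @nS' | /yS' | ε


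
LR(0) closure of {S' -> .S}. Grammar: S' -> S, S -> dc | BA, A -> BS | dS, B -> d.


Start: S' -> .S
For each item with dot before a nonterminal B, add B -> .γ for every B-production
Closure: [S' -> .S, S -> .dc, S -> .BA, B -> .d]


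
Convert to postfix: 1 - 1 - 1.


Left to right (same or higher precedence on left)
Postfix: 1 1 - 1 -


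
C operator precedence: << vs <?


'<<' is shift (level 8); '<' is relational (level 7)
Higher level binds tighter
'<<' has higher precedence than '<'


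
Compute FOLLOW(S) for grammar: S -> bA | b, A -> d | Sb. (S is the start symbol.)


$ ∈ FOLLOW(S). For each A -> αBβ: add FIRST(β)\{ε} to FOLLOW(B); if β nullable, add FOLLOW(A).
FOLLOW(S) = {$, b}


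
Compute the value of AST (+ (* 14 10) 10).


Evaluate inner: (* 14 10) = 140
Evaluate root: (+ 140 10) = 150
Result: 150


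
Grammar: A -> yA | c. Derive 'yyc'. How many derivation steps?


Derivation: A => yA => yyA => yyc
Steps: 3


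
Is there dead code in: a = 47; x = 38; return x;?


a is assigned but never read
Dead: 'a = 47'


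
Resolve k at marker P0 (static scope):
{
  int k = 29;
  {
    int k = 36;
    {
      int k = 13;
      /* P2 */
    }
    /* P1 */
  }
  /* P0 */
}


k declared in the same block as P0
k = 29


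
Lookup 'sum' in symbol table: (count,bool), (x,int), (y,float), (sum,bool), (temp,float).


Lookup 'sum' → type bool
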